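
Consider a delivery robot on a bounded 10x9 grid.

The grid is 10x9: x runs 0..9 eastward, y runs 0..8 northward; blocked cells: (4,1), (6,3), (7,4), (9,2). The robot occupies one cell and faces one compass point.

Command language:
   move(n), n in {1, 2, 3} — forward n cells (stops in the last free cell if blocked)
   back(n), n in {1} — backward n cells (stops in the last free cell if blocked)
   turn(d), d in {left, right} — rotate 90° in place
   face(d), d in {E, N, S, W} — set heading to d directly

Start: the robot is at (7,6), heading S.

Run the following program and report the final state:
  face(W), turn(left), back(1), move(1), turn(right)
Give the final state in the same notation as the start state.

initial: at (7,6), heading S
t=1 face(W) ⇒ at (7,6), heading W
t=2 turn(left) ⇒ at (7,6), heading S
t=3 back(1) ⇒ at (7,7), heading S
t=4 move(1) ⇒ at (7,6), heading S
t=5 turn(right) ⇒ at (7,6), heading W

at (7,6), heading W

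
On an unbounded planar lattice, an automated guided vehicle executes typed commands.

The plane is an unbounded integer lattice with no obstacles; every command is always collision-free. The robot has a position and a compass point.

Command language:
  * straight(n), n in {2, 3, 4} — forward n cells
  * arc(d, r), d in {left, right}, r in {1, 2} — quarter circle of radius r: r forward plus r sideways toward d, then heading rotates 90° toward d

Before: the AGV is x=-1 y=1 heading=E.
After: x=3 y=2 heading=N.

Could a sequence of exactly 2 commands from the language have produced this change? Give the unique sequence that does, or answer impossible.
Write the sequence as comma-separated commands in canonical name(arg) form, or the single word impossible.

key: position moved to (3,2) AND the heading swung to N — translation plus rotation needed
from: x=-1 y=1 heading=E
step 1 (straight(3)): x=2 y=1 heading=E
step 2 (arc(left, 1)): x=3 y=2 heading=N
no other 2-command option fits: unique.

straight(3), arc(left, 1)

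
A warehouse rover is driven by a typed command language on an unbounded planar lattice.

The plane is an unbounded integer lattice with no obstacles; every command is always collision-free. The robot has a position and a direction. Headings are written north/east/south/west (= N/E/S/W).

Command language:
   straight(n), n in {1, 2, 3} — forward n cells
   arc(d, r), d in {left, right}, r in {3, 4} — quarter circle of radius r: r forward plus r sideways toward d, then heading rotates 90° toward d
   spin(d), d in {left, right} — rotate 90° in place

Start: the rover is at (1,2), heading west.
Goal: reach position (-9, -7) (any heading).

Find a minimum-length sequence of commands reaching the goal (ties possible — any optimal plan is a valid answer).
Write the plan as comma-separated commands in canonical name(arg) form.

from: at (1,2), heading west
[1] after arc(left, 4): at (-3,-2), heading south
[2] after straight(1): at (-3,-3), heading south
[3] after arc(right, 4): at (-7,-7), heading west
[4] after straight(2): at (-9,-7), heading west
minimal: 4 command(s), checked below 4.

arc(left, 4), straight(1), arc(right, 4), straight(2)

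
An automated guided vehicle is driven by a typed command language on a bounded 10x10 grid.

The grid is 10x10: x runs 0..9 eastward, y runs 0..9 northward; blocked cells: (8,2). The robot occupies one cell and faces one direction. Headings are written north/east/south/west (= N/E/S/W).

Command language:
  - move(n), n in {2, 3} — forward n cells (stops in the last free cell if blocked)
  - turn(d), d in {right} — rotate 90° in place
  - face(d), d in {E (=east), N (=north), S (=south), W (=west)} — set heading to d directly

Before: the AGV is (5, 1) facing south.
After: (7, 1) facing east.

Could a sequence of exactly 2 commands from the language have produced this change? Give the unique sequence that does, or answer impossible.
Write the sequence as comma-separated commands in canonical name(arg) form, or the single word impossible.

face(E), move(2)

key: position moved to (7,1) AND the heading swung to E — translation plus rotation needed
from: (5, 1) facing south
t=1 face(E) ⇒ (5, 1) facing east
t=2 move(2) ⇒ (7, 1) facing east
all 49 alternatives checked — unique.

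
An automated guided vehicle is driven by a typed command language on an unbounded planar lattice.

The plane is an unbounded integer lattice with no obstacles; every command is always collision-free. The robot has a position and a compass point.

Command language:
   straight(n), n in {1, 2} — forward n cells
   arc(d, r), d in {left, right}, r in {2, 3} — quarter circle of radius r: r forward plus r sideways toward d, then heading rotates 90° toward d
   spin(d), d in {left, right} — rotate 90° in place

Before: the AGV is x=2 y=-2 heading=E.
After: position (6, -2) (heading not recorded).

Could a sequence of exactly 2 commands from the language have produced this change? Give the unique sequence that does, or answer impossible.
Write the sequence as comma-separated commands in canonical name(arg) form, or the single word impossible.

start: x=2 y=-2 heading=E
[1] after straight(2): x=4 y=-2 heading=E
[2] after straight(2): x=6 y=-2 heading=E
all 64 alternatives checked — unique.

straight(2), straight(2)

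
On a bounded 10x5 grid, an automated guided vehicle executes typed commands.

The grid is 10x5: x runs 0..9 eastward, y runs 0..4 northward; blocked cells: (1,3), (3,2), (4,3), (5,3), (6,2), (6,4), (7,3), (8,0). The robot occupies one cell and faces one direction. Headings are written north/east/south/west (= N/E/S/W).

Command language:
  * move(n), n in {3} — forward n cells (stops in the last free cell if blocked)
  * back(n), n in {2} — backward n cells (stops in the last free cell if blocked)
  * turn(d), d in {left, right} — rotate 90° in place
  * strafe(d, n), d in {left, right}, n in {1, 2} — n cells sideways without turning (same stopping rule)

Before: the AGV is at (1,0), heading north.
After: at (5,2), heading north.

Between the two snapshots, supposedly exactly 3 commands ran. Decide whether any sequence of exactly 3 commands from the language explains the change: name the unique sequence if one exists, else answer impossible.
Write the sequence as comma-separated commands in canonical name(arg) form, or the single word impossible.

strafe(right, 2), strafe(right, 2), move(3)

key: still facing N at the end — nothing in the sequence rotates
begin: at (1,0), heading north
[1] after strafe(right, 2): at (3,0), heading north
[2] after strafe(right, 2): at (5,0), heading north
[3] after move(3): at (5,2), heading north
no rival 3-sequence matches.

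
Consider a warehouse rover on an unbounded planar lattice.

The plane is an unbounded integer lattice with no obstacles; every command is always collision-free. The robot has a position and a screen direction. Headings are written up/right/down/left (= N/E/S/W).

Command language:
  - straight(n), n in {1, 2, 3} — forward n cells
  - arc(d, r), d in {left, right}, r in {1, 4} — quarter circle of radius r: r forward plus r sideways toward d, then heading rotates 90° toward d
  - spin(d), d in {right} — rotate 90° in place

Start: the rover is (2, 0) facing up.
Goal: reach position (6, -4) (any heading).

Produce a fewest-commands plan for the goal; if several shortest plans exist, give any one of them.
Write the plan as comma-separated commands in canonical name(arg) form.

spin(right), arc(right, 4)

start: (2, 0) facing up
t=1 spin(right) ⇒ (2, 0) facing right
t=2 arc(right, 4) ⇒ (6, -4) facing down
shorter routes all fall short; 2 is best.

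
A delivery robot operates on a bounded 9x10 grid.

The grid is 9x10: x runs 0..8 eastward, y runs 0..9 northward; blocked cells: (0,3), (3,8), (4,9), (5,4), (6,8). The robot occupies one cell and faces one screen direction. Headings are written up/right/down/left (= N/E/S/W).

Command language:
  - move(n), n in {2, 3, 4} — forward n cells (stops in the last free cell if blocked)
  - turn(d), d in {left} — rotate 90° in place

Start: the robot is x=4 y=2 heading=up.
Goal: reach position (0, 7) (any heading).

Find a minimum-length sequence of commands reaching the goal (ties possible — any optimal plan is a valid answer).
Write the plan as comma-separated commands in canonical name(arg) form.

initial: x=4 y=2 heading=up
[1] after move(2): x=4 y=4 heading=up
[2] after move(3): x=4 y=7 heading=up
[3] after turn(left): x=4 y=7 heading=left
[4] after move(4): x=0 y=7 heading=left
no 3-step plan works, so 4 is optimal.

move(2), move(3), turn(left), move(4)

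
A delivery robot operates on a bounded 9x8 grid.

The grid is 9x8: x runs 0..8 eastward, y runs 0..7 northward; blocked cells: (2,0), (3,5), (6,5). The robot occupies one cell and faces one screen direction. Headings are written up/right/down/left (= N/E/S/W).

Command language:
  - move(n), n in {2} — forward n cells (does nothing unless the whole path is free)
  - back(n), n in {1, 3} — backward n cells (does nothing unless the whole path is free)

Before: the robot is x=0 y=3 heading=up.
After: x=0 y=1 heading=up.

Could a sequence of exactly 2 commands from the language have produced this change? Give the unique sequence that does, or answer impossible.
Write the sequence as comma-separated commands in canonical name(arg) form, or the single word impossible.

back(1), back(1)

key: heading stays N — no command in the sequence turns
initial: x=0 y=3 heading=up
t=1 back(1) ⇒ x=0 y=2 heading=up
t=2 back(1) ⇒ x=0 y=1 heading=up
no rival 2-sequence matches.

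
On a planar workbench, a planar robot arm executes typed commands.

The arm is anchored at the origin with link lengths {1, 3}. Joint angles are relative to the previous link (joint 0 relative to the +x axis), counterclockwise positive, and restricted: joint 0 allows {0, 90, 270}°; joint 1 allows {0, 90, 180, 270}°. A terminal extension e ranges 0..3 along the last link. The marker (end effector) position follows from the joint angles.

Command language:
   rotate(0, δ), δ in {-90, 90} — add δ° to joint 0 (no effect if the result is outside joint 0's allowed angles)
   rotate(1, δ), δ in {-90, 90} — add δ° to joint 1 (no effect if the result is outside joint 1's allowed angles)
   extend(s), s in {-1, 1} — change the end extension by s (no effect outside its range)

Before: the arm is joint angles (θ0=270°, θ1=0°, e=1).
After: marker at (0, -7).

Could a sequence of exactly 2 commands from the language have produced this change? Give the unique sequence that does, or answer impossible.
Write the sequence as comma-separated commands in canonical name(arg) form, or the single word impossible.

begin: joint angles (θ0=270°, θ1=0°, e=1)
step 1 (extend(1)): joint angles (θ0=270°, θ1=0°, e=2)
step 2 (extend(1)): joint angles (θ0=270°, θ1=0°, e=3)
all 36 alternatives checked — unique.

extend(1), extend(1)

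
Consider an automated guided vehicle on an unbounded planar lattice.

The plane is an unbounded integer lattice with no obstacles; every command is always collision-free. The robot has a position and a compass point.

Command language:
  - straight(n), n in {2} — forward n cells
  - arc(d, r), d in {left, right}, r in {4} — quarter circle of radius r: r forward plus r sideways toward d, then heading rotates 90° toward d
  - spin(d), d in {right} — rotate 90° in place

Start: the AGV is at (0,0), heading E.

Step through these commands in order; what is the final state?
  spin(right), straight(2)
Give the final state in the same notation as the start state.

at (0,-2), heading S

t0: at (0,0), heading E
1. spin(right) → at (0,0), heading S
2. straight(2) → at (0,-2), heading S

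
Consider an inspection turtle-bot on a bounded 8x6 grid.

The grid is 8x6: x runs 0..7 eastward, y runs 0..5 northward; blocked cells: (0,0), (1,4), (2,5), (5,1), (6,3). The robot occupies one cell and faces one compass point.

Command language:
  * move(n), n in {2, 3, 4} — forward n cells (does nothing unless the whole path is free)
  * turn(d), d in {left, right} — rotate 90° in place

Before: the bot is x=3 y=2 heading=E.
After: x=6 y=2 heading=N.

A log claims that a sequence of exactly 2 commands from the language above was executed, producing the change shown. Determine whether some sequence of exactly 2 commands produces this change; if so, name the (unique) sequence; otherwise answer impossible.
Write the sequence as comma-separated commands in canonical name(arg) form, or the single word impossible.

move(3), turn(left)

key: order matters: swapping move(3) and turn(left) lands elsewhere
begin: x=3 y=2 heading=E
t=1 move(3) ⇒ x=6 y=2 heading=E
t=2 turn(left) ⇒ x=6 y=2 heading=N
uniquely the one of 25 2-step routes that fits.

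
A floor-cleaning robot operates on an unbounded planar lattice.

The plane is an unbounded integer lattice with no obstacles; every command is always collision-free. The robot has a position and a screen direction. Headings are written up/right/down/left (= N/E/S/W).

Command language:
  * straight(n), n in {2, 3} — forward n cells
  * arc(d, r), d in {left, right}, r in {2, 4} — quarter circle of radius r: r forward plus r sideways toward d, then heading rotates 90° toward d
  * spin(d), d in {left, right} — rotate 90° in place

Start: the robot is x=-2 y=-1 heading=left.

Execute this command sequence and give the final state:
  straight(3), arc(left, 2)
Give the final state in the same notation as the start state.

x=-7 y=-3 heading=down

t0: x=-2 y=-1 heading=left
t=1 straight(3) ⇒ x=-5 y=-1 heading=left
t=2 arc(left, 2) ⇒ x=-7 y=-3 heading=down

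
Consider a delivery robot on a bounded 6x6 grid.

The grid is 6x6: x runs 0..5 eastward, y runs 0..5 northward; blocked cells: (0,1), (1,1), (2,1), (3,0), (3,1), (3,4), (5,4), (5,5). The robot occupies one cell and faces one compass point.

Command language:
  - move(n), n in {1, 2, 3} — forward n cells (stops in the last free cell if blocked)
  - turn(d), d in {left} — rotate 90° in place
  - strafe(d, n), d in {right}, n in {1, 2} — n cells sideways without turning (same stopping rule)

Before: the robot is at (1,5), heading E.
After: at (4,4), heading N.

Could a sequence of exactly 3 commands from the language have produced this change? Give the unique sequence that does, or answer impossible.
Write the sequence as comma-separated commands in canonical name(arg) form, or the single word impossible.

move(3), strafe(right, 1), turn(left)

key: running turn(left) before move(3) would end elsewhere — order is forced
initial: at (1,5), heading E
step 1 (move(3)): at (4,5), heading E
step 2 (strafe(right, 1)): at (4,4), heading E
step 3 (turn(left)): at (4,4), heading N
no other 3-command option fits: unique.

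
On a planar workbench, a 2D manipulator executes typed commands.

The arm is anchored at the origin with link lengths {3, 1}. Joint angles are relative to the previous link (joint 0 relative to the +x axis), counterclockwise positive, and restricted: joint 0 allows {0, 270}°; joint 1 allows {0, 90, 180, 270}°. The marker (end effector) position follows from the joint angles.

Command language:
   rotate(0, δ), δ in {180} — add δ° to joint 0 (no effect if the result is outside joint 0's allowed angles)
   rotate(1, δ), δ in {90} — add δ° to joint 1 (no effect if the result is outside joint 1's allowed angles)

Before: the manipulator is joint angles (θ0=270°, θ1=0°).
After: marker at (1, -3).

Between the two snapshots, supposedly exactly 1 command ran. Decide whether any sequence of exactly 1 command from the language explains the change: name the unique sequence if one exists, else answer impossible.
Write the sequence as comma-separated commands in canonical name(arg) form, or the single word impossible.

rotate(1, 90)

initial: joint angles (θ0=270°, θ1=0°)
step 1 (rotate(1, 90)): joint angles (θ0=270°, θ1=90°)
no rival 1-sequence matches.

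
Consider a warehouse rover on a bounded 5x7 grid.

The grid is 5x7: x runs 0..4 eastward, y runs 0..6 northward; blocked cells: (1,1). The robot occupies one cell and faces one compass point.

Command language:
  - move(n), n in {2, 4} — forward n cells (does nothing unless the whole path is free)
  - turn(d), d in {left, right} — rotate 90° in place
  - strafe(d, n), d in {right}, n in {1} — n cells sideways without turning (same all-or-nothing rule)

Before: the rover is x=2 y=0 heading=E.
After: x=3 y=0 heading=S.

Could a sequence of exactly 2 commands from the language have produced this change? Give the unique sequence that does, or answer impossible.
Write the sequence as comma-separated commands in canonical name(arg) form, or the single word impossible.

every 2-command combo misses the target.

impossible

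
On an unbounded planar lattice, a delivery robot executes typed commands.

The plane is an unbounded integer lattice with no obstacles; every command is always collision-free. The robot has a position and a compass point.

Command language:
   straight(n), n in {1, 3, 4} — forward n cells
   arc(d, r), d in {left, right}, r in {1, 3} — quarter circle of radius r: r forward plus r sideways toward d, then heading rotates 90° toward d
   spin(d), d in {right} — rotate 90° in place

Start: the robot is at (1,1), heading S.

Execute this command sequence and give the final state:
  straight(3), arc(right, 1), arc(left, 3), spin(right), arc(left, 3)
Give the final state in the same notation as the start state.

start: at (1,1), heading S
t=1 straight(3) ⇒ at (1,-2), heading S
t=2 arc(right, 1) ⇒ at (0,-3), heading W
t=3 arc(left, 3) ⇒ at (-3,-6), heading S
t=4 spin(right) ⇒ at (-3,-6), heading W
t=5 arc(left, 3) ⇒ at (-6,-9), heading S

at (-6,-9), heading S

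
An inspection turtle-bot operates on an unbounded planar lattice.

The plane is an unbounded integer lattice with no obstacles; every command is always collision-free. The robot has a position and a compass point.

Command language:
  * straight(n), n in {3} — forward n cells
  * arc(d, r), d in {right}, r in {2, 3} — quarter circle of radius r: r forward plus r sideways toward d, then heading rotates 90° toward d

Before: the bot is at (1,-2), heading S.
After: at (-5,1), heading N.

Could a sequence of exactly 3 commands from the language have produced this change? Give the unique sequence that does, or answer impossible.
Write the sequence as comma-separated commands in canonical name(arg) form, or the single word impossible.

arc(right, 3), arc(right, 3), straight(3)

key: position moved to (-5,1) AND the heading swung to N — translation plus rotation needed
start: at (1,-2), heading S
[1] after arc(right, 3): at (-2,-5), heading W
[2] after arc(right, 3): at (-5,-2), heading N
[3] after straight(3): at (-5,1), heading N
all 27 alternatives checked — unique.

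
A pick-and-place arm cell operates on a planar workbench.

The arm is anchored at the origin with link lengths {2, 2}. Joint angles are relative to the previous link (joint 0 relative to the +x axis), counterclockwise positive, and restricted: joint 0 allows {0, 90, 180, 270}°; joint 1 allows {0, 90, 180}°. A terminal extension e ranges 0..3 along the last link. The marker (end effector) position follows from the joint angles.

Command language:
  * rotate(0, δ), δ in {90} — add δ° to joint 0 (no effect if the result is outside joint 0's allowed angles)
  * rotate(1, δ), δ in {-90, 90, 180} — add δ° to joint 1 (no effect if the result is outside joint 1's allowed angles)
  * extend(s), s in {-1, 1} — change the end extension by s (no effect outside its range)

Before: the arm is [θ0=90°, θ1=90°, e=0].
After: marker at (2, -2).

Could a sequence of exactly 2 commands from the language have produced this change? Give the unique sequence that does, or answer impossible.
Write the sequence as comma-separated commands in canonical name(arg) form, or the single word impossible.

t0: [θ0=90°, θ1=90°, e=0]
[1] after rotate(0, 90): [θ0=180°, θ1=90°, e=0]
[2] after rotate(0, 90): [θ0=270°, θ1=90°, e=0]
all 36 alternatives checked — unique.

rotate(0, 90), rotate(0, 90)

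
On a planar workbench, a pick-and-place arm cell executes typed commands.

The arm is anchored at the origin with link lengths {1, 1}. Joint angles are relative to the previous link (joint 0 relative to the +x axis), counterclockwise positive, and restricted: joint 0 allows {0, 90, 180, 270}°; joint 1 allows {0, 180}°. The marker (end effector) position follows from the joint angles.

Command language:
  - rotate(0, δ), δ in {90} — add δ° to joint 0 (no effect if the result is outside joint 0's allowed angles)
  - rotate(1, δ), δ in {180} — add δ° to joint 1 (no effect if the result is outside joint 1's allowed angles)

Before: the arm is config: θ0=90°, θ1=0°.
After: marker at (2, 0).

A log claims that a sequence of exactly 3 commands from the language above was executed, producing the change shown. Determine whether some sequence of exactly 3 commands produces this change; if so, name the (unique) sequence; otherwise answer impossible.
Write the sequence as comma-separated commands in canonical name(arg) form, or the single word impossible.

rotate(0, 90), rotate(0, 90), rotate(0, 90)

start: config: θ0=90°, θ1=0°
t=1 rotate(0, 90) ⇒ config: θ0=180°, θ1=0°
t=2 rotate(0, 90) ⇒ config: θ0=270°, θ1=0°
t=3 rotate(0, 90) ⇒ config: θ0=0°, θ1=0°
all 8 alternatives checked — unique.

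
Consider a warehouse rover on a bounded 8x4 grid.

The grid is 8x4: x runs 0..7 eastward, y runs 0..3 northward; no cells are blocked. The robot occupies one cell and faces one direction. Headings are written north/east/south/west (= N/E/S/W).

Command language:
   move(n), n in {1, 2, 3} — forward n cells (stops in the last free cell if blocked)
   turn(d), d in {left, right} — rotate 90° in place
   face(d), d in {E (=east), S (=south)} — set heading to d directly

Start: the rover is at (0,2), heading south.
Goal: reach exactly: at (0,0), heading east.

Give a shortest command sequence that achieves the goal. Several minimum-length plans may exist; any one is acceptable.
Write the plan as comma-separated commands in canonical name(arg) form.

from: at (0,2), heading south
1. move(2) → at (0,0), heading south
2. turn(left) → at (0,0), heading east
shorter routes all fall short; 2 is best.

move(2), turn(left)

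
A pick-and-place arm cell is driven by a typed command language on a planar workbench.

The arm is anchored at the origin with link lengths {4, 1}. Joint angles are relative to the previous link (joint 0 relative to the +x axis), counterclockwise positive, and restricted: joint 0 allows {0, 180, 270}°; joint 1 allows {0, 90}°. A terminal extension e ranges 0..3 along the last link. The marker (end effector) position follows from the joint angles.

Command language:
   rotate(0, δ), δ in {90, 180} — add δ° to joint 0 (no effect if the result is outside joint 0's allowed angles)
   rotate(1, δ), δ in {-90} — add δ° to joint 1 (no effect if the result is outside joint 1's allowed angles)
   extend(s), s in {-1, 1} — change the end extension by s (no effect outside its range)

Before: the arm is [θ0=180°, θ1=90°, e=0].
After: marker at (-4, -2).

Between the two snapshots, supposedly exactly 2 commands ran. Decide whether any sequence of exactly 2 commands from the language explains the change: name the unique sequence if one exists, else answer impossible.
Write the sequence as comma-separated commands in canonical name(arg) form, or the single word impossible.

key: order matters: swapping extend(-1) and extend(1) lands elsewhere
start: [θ0=180°, θ1=90°, e=0]
t=1 extend(-1) ⇒ [θ0=180°, θ1=90°, e=0]
t=2 extend(1) ⇒ [θ0=180°, θ1=90°, e=1]
no other 2-command option fits: unique.

extend(-1), extend(1)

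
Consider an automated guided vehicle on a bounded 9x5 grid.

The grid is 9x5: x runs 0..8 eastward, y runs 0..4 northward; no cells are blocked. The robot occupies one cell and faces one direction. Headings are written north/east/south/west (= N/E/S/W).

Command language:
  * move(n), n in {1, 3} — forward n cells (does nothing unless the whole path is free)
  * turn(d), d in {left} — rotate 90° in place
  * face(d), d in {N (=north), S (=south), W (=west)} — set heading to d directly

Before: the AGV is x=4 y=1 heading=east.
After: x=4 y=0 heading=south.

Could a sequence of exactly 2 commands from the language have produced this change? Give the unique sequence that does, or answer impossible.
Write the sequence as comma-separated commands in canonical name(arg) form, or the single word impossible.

face(S), move(1)

key: order matters: swapping face(S) and move(1) lands elsewhere
from: x=4 y=1 heading=east
1. face(S) → x=4 y=1 heading=south
2. move(1) → x=4 y=0 heading=south
uniquely the one of 36 2-step routes that fits.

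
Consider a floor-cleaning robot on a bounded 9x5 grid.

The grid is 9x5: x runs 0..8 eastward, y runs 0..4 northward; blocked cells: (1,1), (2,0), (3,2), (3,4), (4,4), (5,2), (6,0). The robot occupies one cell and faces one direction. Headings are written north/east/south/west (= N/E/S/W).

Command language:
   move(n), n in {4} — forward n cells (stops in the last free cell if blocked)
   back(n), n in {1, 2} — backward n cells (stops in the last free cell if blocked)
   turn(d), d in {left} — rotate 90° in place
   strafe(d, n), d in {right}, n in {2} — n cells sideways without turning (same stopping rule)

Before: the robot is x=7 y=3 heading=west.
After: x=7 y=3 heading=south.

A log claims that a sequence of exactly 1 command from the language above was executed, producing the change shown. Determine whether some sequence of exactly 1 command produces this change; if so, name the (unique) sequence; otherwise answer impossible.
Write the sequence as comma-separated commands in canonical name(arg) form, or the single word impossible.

key: parked at (7,3) the whole time — nothing moves the robot
t0: x=7 y=3 heading=west
t=1 turn(left) ⇒ x=7 y=3 heading=south
uniquely the one of 5 1-step routes that fits.

turn(left)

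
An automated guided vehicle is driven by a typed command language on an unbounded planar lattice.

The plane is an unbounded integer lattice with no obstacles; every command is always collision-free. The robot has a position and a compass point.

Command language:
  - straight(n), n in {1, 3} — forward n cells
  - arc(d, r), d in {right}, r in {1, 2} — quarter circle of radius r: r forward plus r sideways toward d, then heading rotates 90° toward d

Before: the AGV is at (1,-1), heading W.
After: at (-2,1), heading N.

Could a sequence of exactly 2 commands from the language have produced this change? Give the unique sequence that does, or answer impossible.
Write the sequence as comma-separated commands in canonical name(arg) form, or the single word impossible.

straight(1), arc(right, 2)

key: cell and facing (now N) both changed — the 2 commands mix motion and turning
from: at (1,-1), heading W
1. straight(1) → at (0,-1), heading W
2. arc(right, 2) → at (-2,1), heading N
all 16 alternatives checked — unique.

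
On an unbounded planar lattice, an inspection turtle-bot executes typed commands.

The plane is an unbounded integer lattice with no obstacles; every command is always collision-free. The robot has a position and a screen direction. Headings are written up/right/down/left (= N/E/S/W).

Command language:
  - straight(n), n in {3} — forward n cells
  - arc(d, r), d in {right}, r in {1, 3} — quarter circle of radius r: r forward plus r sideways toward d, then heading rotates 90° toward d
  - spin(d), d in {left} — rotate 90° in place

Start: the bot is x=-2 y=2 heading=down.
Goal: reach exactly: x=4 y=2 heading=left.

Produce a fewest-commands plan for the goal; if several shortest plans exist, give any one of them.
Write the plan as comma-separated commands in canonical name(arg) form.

from: x=-2 y=2 heading=down
step 1 (spin(left)): x=-2 y=2 heading=right
step 2 (straight(3)): x=1 y=2 heading=right
step 3 (straight(3)): x=4 y=2 heading=right
step 4 (spin(left)): x=4 y=2 heading=up
step 5 (spin(left)): x=4 y=2 heading=left
shorter routes all fall short; 5 is best.

spin(left), straight(3), straight(3), spin(left), spin(left)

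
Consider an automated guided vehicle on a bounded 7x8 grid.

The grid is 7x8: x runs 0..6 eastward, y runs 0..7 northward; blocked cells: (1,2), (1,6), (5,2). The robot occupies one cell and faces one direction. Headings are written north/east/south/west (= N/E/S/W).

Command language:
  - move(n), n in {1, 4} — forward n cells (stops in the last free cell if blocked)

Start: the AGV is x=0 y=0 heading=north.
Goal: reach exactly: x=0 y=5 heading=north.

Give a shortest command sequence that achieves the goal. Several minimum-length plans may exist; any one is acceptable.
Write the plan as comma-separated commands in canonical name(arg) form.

from: x=0 y=0 heading=north
[1] after move(1): x=0 y=1 heading=north
[2] after move(4): x=0 y=5 heading=north
minimal: 2 command(s), checked below 2.

move(1), move(4)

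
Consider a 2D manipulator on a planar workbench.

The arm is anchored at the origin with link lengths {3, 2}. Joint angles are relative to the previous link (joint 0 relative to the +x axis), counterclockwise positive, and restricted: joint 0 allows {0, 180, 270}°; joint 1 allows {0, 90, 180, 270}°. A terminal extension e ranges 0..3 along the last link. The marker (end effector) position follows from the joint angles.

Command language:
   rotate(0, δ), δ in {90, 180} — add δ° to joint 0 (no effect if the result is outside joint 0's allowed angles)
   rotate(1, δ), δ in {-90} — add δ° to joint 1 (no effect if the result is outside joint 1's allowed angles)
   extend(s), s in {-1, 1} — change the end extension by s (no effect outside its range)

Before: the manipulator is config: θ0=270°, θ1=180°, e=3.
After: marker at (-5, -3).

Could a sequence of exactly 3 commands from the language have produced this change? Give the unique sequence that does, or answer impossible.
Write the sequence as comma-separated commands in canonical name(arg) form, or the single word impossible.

rotate(1, -90), rotate(1, -90), rotate(1, -90)

begin: config: θ0=270°, θ1=180°, e=3
[1] after rotate(1, -90): config: θ0=270°, θ1=90°, e=3
[2] after rotate(1, -90): config: θ0=270°, θ1=0°, e=3
[3] after rotate(1, -90): config: θ0=270°, θ1=270°, e=3
no rival 3-sequence matches.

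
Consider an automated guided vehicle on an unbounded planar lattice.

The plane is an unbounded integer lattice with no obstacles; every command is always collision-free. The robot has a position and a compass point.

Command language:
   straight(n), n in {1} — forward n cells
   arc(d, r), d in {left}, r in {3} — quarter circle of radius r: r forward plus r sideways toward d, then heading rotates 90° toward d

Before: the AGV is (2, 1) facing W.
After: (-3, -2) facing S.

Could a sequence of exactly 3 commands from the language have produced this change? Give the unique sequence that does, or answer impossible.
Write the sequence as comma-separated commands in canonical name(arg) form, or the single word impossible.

key: order matters: swapping straight(1) and arc(left, 3) lands elsewhere
start: (2, 1) facing W
t=1 straight(1) ⇒ (1, 1) facing W
t=2 straight(1) ⇒ (0, 1) facing W
t=3 arc(left, 3) ⇒ (-3, -2) facing S
no rival 3-sequence matches.

straight(1), straight(1), arc(left, 3)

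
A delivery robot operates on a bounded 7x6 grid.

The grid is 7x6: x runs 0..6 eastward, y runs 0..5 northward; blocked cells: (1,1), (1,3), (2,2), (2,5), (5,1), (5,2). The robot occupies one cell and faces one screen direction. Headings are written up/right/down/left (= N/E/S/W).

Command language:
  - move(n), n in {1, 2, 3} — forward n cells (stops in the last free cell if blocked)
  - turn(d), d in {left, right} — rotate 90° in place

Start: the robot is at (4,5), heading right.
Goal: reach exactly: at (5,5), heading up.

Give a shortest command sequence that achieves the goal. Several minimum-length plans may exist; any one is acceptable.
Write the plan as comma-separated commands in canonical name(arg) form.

start: at (4,5), heading right
1. move(1) → at (5,5), heading right
2. turn(left) → at (5,5), heading up
no 1-step plan works, so 2 is optimal.

move(1), turn(left)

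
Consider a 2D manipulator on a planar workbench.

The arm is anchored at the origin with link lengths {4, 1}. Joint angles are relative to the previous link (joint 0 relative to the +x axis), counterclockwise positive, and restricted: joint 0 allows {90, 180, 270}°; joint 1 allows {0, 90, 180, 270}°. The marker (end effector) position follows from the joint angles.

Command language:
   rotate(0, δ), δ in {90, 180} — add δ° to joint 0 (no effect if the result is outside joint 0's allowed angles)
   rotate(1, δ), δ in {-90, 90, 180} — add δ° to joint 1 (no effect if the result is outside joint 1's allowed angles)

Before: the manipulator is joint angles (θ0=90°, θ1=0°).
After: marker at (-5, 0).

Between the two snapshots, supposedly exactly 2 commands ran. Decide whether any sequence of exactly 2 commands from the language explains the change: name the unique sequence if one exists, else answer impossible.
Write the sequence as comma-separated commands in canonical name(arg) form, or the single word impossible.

key: running rotate(0, 180) before rotate(0, 90) would end elsewhere — order is forced
start: joint angles (θ0=90°, θ1=0°)
step 1 (rotate(0, 90)): joint angles (θ0=180°, θ1=0°)
step 2 (rotate(0, 180)): joint angles (θ0=180°, θ1=0°)
no rival 2-sequence matches.

rotate(0, 90), rotate(0, 180)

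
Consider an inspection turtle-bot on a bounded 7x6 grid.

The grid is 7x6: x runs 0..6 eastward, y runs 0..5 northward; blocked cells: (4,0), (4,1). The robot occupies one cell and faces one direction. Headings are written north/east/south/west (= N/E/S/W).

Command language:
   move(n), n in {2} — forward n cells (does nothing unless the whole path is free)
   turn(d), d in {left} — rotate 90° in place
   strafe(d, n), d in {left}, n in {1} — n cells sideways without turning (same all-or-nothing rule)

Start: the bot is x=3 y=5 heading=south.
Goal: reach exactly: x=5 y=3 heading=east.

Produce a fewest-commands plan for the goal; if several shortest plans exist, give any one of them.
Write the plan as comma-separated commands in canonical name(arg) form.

start: x=3 y=5 heading=south
1. move(2) → x=3 y=3 heading=south
2. turn(left) → x=3 y=3 heading=east
3. move(2) → x=5 y=3 heading=east
minimal: 3 command(s), checked below 3.

move(2), turn(left), move(2)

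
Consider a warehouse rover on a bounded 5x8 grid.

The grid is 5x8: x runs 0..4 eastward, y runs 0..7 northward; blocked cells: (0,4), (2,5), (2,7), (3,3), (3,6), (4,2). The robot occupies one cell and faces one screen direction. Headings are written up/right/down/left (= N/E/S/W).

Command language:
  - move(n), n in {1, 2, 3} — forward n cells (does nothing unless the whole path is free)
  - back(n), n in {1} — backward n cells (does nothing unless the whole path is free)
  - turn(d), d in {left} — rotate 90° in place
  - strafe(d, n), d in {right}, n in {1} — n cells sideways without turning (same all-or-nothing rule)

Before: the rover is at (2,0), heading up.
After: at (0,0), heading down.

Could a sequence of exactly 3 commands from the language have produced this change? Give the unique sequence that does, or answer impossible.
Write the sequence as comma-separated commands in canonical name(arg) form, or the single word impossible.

turn(left), move(2), turn(left)

key: cell and facing (now S) both changed — the 3 commands mix motion and turning
t0: at (2,0), heading up
step 1 (turn(left)): at (2,0), heading left
step 2 (move(2)): at (0,0), heading left
step 3 (turn(left)): at (0,0), heading down
all 216 alternatives checked — unique.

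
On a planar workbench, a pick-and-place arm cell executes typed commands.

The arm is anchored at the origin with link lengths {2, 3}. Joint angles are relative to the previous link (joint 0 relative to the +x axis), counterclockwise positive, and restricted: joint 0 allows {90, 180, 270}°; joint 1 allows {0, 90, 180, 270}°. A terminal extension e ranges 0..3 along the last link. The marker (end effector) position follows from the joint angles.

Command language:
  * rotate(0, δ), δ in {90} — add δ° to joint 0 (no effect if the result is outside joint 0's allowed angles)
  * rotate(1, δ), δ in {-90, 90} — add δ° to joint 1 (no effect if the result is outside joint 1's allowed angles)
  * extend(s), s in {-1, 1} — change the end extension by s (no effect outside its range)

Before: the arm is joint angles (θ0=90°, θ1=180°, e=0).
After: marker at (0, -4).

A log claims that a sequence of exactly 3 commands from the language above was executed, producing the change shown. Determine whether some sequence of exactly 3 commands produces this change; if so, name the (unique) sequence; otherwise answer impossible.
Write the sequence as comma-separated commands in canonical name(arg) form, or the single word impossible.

extend(1), extend(1), extend(1)

from: joint angles (θ0=90°, θ1=180°, e=0)
[1] after extend(1): joint angles (θ0=90°, θ1=180°, e=1)
[2] after extend(1): joint angles (θ0=90°, θ1=180°, e=2)
[3] after extend(1): joint angles (θ0=90°, θ1=180°, e=3)
uniquely the one of 125 3-step routes that fits.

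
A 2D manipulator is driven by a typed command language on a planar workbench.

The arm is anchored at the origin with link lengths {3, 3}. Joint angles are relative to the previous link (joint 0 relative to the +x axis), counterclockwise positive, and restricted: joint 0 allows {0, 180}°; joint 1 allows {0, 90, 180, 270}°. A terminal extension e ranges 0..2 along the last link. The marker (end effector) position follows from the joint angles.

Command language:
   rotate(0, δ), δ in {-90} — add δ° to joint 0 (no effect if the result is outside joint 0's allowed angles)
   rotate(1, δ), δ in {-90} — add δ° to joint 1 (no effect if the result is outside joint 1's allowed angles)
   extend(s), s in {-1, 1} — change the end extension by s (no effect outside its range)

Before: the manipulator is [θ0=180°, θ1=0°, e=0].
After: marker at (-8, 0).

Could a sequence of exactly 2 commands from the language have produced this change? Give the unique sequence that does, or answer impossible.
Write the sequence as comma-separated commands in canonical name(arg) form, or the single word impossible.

begin: [θ0=180°, θ1=0°, e=0]
[1] after extend(1): [θ0=180°, θ1=0°, e=1]
[2] after extend(1): [θ0=180°, θ1=0°, e=2]
all 16 alternatives checked — unique.

extend(1), extend(1)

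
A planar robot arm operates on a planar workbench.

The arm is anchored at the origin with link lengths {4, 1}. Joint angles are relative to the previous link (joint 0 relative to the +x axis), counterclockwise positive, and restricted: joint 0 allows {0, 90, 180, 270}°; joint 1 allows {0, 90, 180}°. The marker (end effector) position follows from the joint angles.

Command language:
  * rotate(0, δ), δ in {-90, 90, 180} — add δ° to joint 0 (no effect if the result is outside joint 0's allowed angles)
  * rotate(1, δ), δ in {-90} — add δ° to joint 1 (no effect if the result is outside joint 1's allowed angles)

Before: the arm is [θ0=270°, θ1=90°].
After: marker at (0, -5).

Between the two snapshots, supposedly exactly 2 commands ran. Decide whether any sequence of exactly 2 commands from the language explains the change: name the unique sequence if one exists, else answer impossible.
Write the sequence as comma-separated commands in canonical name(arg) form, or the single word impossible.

t0: [θ0=270°, θ1=90°]
step 1 (rotate(1, -90)): [θ0=270°, θ1=0°]
step 2 (rotate(1, -90)): [θ0=270°, θ1=0°]
uniquely the one of 16 2-step routes that fits.

rotate(1, -90), rotate(1, -90)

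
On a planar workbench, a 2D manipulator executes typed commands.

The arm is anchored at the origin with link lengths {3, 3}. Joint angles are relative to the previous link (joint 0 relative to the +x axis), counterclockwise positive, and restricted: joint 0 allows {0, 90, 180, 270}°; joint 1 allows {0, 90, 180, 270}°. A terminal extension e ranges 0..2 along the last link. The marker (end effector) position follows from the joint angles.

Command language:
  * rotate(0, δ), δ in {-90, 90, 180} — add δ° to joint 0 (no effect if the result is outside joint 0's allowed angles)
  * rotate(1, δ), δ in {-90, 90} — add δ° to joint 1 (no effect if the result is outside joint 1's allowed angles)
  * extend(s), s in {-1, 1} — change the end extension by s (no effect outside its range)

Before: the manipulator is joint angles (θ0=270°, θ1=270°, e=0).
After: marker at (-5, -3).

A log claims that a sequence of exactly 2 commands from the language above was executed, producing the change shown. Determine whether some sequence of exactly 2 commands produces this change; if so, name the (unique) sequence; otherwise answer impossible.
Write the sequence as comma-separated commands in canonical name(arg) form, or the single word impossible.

start: joint angles (θ0=270°, θ1=270°, e=0)
t=1 extend(1) ⇒ joint angles (θ0=270°, θ1=270°, e=1)
t=2 extend(1) ⇒ joint angles (θ0=270°, θ1=270°, e=2)
all 49 alternatives checked — unique.

extend(1), extend(1)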